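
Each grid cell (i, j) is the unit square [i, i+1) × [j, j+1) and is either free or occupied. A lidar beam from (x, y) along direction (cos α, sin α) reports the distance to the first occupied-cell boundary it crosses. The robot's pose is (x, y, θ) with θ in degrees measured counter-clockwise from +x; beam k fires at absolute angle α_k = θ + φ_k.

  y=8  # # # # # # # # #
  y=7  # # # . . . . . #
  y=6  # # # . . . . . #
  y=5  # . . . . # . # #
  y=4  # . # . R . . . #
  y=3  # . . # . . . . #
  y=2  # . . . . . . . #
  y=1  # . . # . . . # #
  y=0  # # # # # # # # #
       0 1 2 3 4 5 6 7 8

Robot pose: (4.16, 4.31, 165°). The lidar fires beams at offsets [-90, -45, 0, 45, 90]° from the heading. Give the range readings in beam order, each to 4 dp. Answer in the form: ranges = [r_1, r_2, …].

beam 1: φ=-90°, α=75°
  cosα=0.2588 sinα=0.9659 | (4,4) | tMaxX 3.2455 tMaxY 0.7143 | tΔX 3.8637 tΔY 1.0353
    t=0.7143 [y] (4,5)
    t=1.7496 [y] (4,6)
    t=2.7849 [y] (4,7)
    t=3.2455 [x] (5,7)
    t=3.8202 [y] (5,8) — stop
  → r_1 = 3.8202
beam 2: φ=-45°, α=120°
  cosα=-0.5000 sinα=0.8660 | (4,4) | tMaxX 0.3200 tMaxY 0.7967 | tΔX 2.0000 tΔY 1.1547
    t=0.3200 [x] (3,4)
    t=0.7967 [y] (3,5)
    t=1.9514 [y] (3,6)
    t=2.3200 [x] (2,6) — stop
  → r_2 = 2.3200
beam 3: φ=0°, α=165°
  cosα=-0.9659 sinα=0.2588 | (4,4) | tMaxX 0.1656 tMaxY 2.6660 | tΔX 1.0353 tΔY 3.8637
    t=0.1656 [x] (3,4)
    t=1.2009 [x] (2,4) — stop
  → r_3 = 1.2009
beam 4: φ=45°, α=210°
  cosα=-0.8660 sinα=-0.5000 | (4,4) | tMaxX 0.1848 tMaxY 0.6200 | tΔX 1.1547 tΔY 2.0000
    t=0.1848 [x] (3,4)
    t=0.6200 [y] (3,3) — stop
  → r_4 = 0.6200
beam 5: φ=90°, α=255°
  cosα=-0.2588 sinα=-0.9659 | (4,4) | tMaxX 0.6182 tMaxY 0.3209 | tΔX 3.8637 tΔY 1.0353
    t=0.3209 [y] (4,3)
    t=0.6182 [x] (3,3) — stop
  → r_5 = 0.6182

ranges = [3.8202, 2.3200, 1.2009, 0.6200, 0.6182]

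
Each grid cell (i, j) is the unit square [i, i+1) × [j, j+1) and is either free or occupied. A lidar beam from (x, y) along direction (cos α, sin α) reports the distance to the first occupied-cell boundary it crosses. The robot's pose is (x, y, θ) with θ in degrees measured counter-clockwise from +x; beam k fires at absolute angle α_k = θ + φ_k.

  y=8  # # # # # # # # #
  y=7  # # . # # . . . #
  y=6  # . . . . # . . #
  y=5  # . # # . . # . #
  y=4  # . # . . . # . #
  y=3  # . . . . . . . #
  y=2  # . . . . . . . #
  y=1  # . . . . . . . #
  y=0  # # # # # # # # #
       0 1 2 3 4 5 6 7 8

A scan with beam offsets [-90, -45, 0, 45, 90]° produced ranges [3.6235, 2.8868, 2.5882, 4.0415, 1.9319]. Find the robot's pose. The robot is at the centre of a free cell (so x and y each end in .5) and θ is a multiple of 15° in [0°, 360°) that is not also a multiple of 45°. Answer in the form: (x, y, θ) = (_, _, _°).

(x, y, θ) = (4.5, 3.5, 285°)

Enumerate (i+0.5, j+0.5, θ) over the 40 free cells and 16 admissible headings. For each, cast all 5 beams and compare to the given ranges.
  (7.5, 1.5, 120°): beam 1 = 0.5774 ≠ 3.6235 ✗
  (1.5, 6.5, 105°): beam 1 = 1.9319 ≠ 3.6235 ✗
  (5.5, 1.5, 285°): beam 1 = 1.9319 ≠ 3.6235 ✗
  …
  (4.5, 3.5, 285°): r_1=3.6235, r_2=2.8868, r_3=2.5882, r_4=4.0415, r_5=1.9319 — all match ✓
Unique over the lattice → pose = (4.5, 3.5, 285°).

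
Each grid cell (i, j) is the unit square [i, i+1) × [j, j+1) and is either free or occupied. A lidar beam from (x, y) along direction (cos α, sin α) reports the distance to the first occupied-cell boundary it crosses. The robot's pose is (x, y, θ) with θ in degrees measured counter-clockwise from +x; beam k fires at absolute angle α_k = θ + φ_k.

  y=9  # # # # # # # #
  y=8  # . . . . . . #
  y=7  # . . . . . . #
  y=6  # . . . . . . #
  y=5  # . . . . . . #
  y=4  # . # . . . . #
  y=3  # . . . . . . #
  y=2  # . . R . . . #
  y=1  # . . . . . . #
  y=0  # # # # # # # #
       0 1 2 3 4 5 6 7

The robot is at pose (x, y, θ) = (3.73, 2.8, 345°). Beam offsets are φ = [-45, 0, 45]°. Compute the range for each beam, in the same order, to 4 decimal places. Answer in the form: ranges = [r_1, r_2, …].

beam 1: φ=-45°, α=300°
  direction (0.5000, -0.8660); cell (3,2); t to first gridline: x 0.5400, y 0.9238 (then +2.0000 / +1.1547)
    (4,2) via x @ 0.5400
    (4,1) via y @ 0.9238
    (4,0) via y @ 2.0785  # hit
  → r_1 = 2.0785
beam 2: φ=0°, α=345°
  direction (0.9659, -0.2588); cell (3,2); t to first gridline: x 0.2795, y 3.0910 (then +1.0353 / +3.8637)
    (4,2) via x @ 0.2795
    (5,2) via x @ 1.3148
    (6,2) via x @ 2.3501
    (6,1) via y @ 3.0910
    (7,1) via x @ 3.3854  # hit
  → r_2 = 3.3854
beam 3: φ=45°, α=30°
  direction (0.8660, 0.5000); cell (3,2); t to first gridline: x 0.3118, y 0.4000 (then +1.1547 / +2.0000)
    (4,2) via x @ 0.3118
    (4,3) via y @ 0.4000
    (5,3) via x @ 1.4665
    (5,4) via y @ 2.4000
    (6,4) via x @ 2.6212
    (7,4) via x @ 3.7759  # hit
  → r_3 = 3.7759

ranges = [2.0785, 3.3854, 3.7759]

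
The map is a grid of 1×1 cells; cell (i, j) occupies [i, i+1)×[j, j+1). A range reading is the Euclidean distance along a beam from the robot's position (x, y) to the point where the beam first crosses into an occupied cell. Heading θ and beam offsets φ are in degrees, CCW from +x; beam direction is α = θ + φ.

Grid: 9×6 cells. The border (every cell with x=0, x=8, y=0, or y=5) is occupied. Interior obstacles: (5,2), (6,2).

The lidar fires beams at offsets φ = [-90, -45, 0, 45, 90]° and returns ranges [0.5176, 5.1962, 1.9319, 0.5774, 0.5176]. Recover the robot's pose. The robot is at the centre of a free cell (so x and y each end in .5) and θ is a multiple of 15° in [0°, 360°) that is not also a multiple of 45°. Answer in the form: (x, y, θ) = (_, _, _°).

(x, y, θ) = (5.5, 1.5, 195°)

The pose lattice has 26·16 = 416 candidates. Test each by forward raycasting.
  (4.5, 1.5, 30°): beam 1 = 0.5774 ≠ 0.5176 ✗
  (2.5, 4.5, 30°): beam 1 = 4.0415 ≠ 0.5176 ✗
  (6.5, 3.5, 75°): beam 1 = 1.5529 ≠ 0.5176 ✗
  …
  (5.5, 1.5, 195°): r_1=0.5176, r_2=5.1962, r_3=1.9319, r_4=0.5774, r_5=0.5176 — all match ✓
Unique over the lattice → pose = (5.5, 1.5, 195°).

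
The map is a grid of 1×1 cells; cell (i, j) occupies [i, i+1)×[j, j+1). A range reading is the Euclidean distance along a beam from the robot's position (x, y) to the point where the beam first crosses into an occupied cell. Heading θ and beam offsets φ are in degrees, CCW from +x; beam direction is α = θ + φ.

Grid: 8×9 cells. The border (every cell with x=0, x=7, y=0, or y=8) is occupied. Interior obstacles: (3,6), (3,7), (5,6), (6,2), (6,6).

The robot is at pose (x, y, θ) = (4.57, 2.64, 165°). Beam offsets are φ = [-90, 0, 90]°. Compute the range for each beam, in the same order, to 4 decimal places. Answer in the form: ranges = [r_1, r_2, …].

ranges = [3.4785, 3.6959, 1.6979]

beam 1: φ=-90°, α=75°
  cosα=0.2588 sinα=0.9659 | (4,2) | tMaxX 1.6614 tMaxY 0.3727 | tΔX 3.8637 tΔY 1.0353
    t=0.3727 [y] (4,3)
    t=1.4080 [y] (4,4)
    t=1.6614 [x] (5,4)
    t=2.4433 [y] (5,5)
    t=3.4785 [y] (5,6) — stop
  → r_1 = 3.4785
beam 2: φ=0°, α=165°
  cosα=-0.9659 sinα=0.2588 | (4,2) | tMaxX 0.5901 tMaxY 1.3909 | tΔX 1.0353 tΔY 3.8637
    t=0.5901 [x] (3,2)
    t=1.3909 [y] (3,3)
    t=1.6254 [x] (2,3)
    t=2.6607 [x] (1,3)
    t=3.6959 [x] (0,3) — stop
  → r_2 = 3.6959
beam 3: φ=90°, α=255°
  cosα=-0.2588 sinα=-0.9659 | (4,2) | tMaxX 2.2023 tMaxY 0.6626 | tΔX 3.8637 tΔY 1.0353
    t=0.6626 [y] (4,1)
    t=1.6979 [y] (4,0) — stop
  → r_3 = 1.6979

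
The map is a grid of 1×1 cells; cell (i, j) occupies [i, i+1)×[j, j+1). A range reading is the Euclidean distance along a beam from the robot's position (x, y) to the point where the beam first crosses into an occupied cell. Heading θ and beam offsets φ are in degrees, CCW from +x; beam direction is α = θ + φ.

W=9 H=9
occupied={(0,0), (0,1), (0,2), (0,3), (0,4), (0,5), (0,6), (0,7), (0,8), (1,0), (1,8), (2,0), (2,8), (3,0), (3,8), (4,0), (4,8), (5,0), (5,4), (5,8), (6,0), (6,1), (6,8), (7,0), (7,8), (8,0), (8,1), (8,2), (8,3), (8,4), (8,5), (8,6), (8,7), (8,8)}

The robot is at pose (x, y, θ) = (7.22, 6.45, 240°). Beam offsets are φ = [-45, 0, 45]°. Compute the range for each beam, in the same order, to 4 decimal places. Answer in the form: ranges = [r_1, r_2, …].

ranges = [6.4394, 2.4400, 3.0137]

beam 1: φ=-45°, α=195°
  dir = (cos 195°, sin 195°) = (-0.9659, -0.2588); from cell (7,6)
  next x-line at t=0.2278, next y-line at t=1.7387; Δt_x=1.0353, Δt_y=3.8637
    x: enter (6,6) at t=0.2278
    x: enter (5,6) at t=1.2630
    y: enter (5,5) at t=1.7387
    x: enter (4,5) at t=2.2983
    x: enter (3,5) at t=3.3336
    x: enter (2,5) at t=4.3689
    x: enter (1,5) at t=5.4041
    y: enter (1,4) at t=5.6024
    x: enter (0,4) at t=6.4394 ← occupied
  → r_1 = 6.4394
beam 2: φ=0°, α=240°
  dir = (cos 240°, sin 240°) = (-0.5000, -0.8660); from cell (7,6)
  next x-line at t=0.4400, next y-line at t=0.5196; Δt_x=2.0000, Δt_y=1.1547
    x: enter (6,6) at t=0.4400
    y: enter (6,5) at t=0.5196
    y: enter (6,4) at t=1.6743
    x: enter (5,4) at t=2.4400 ← occupied
  → r_2 = 2.4400
beam 3: φ=45°, α=285°
  dir = (cos 285°, sin 285°) = (0.2588, -0.9659); from cell (7,6)
  next x-line at t=3.0137, next y-line at t=0.4659; Δt_x=3.8637, Δt_y=1.0353
    y: enter (7,5) at t=0.4659
    y: enter (7,4) at t=1.5012
    y: enter (7,3) at t=2.5364
    x: enter (8,3) at t=3.0137 ← occupied
  → r_3 = 3.0137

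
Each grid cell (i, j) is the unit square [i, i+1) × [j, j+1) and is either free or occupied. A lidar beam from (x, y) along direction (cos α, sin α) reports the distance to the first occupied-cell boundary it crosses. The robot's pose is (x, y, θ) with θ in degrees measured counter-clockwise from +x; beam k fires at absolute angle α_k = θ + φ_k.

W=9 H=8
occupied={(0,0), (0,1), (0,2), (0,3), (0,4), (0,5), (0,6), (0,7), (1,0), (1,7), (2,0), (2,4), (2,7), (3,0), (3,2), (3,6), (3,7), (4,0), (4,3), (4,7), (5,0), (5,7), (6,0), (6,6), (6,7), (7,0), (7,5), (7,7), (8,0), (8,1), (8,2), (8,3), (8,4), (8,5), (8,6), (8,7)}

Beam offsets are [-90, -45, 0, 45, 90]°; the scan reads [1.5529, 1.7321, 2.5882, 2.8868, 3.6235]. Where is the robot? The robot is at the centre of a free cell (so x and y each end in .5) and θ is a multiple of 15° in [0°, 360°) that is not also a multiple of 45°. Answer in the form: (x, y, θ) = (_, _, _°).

(x, y, θ) = (5.5, 2.5, 345°)

Candidates: 36 free-cell centres × 16 headings = 576 poses. Raycast each; keep the one whose scan matches to 4 dp.
  (2.5, 5.5, 195°): beam 3 = 1.5529 ≠ 2.5882 ✗
  (5.5, 4.5, 15°): beam 1 = 3.6235 ≠ 1.5529 ✗
  (6.5, 4.5, 60°): beam 1 = 1.7321 ≠ 1.5529 ✗
  …
  (5.5, 2.5, 345°): r_1=1.5529, r_2=1.7321, r_3=2.5882, r_4=2.8868, r_5=3.6235 — all match ✓
Only this pose fits every beam.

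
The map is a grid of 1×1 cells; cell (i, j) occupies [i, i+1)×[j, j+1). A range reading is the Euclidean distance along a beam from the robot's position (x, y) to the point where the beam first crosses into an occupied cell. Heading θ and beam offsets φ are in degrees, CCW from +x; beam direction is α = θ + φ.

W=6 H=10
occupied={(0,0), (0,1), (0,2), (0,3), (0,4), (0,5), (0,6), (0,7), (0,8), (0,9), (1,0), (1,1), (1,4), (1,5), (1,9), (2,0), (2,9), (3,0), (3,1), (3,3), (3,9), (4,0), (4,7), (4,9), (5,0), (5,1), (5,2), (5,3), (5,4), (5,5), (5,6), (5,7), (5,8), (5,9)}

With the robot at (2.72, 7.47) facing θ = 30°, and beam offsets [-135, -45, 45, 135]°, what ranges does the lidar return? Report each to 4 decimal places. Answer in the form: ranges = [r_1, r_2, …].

beam 1: φ=-135°, α=255°
  cosα=-0.2588 sinα=-0.9659 | (2,7) | tMaxX 2.7819 tMaxY 0.4866 | tΔX 3.8637 tΔY 1.0353
    t=0.4866 [y] (2,6)
    t=1.5219 [y] (2,5)
    t=2.5571 [y] (2,4)
    t=2.7819 [x] (1,4) — stop
  → r_1 = 2.7819
beam 2: φ=-45°, α=345°
  cosα=0.9659 sinα=-0.2588 | (2,7) | tMaxX 0.2899 tMaxY 1.8159 | tΔX 1.0353 tΔY 3.8637
    t=0.2899 [x] (3,7)
    t=1.3252 [x] (4,7) — stop
  → r_2 = 1.3252
beam 3: φ=45°, α=75°
  cosα=0.2588 sinα=0.9659 | (2,7) | tMaxX 1.0818 tMaxY 0.5487 | tΔX 3.8637 tΔY 1.0353
    t=0.5487 [y] (2,8)
    t=1.0818 [x] (3,8)
    t=1.5840 [y] (3,9) — stop
  → r_3 = 1.5840
beam 4: φ=135°, α=165°
  cosα=-0.9659 sinα=0.2588 | (2,7) | tMaxX 0.7454 tMaxY 2.0478 | tΔX 1.0353 tΔY 3.8637
    t=0.7454 [x] (1,7)
    t=1.7807 [x] (0,7) — stop
  → r_4 = 1.7807

ranges = [2.7819, 1.3252, 1.5840, 1.7807]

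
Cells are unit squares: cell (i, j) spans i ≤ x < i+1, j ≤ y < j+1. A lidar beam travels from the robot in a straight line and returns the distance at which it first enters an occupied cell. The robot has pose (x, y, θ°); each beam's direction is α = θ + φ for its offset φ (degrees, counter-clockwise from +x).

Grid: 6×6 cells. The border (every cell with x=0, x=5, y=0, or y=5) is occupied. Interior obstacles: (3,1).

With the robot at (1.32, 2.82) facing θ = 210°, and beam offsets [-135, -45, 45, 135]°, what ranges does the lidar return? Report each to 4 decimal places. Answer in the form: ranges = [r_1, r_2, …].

beam 1: φ=-135°, α=75°
  dir = (cos 75°, sin 75°) = (0.2588, 0.9659); from cell (1,2)
  next x-line at t=2.6273, next y-line at t=0.1863; Δt_x=3.8637, Δt_y=1.0353
    y: enter (1,3) at t=0.1863
    y: enter (1,4) at t=1.2216
    y: enter (1,5) at t=2.2569 ← occupied
  → r_1 = 2.2569
beam 2: φ=-45°, α=165°
  dir = (cos 165°, sin 165°) = (-0.9659, 0.2588); from cell (1,2)
  next x-line at t=0.3313, next y-line at t=0.6955; Δt_x=1.0353, Δt_y=3.8637
    x: enter (0,2) at t=0.3313 ← occupied
  → r_2 = 0.3313
beam 3: φ=45°, α=255°
  dir = (cos 255°, sin 255°) = (-0.2588, -0.9659); from cell (1,2)
  next x-line at t=1.2364, next y-line at t=0.8489; Δt_x=3.8637, Δt_y=1.0353
    y: enter (1,1) at t=0.8489
    x: enter (0,1) at t=1.2364 ← occupied
  → r_3 = 1.2364
beam 4: φ=135°, α=345°
  dir = (cos 345°, sin 345°) = (0.9659, -0.2588); from cell (1,2)
  next x-line at t=0.7040, next y-line at t=3.1682; Δt_x=1.0353, Δt_y=3.8637
    x: enter (2,2) at t=0.7040
    x: enter (3,2) at t=1.7393
    x: enter (4,2) at t=2.7745
    y: enter (4,1) at t=3.1682
    x: enter (5,1) at t=3.8098 ← occupied
  → r_4 = 3.8098

ranges = [2.2569, 0.3313, 1.2364, 3.8098]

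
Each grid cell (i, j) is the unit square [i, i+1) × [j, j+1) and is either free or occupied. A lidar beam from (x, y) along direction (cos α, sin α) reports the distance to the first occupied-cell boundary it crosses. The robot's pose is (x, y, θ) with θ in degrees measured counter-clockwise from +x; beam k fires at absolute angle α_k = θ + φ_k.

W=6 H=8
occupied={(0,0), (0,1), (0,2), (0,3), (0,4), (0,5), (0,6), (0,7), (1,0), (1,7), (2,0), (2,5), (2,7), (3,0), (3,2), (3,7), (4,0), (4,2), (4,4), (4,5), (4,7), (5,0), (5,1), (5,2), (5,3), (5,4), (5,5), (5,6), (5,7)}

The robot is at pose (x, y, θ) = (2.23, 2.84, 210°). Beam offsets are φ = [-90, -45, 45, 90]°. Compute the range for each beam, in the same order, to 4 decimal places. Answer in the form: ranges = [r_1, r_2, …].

beam 1: φ=-90°, α=120°
  direction (-0.5000, 0.8660); cell (2,2); t to first gridline: x 0.4600, y 0.1848 (then +2.0000 / +1.1547)
    (2,3) via y @ 0.1848
    (1,3) via x @ 0.4600
    (1,4) via y @ 1.3395
    (0,4) via x @ 2.4600  # hit
  → r_1 = 2.4600
beam 2: φ=-45°, α=165°
  direction (-0.9659, 0.2588); cell (2,2); t to first gridline: x 0.2381, y 0.6182 (then +1.0353 / +3.8637)
    (1,2) via x @ 0.2381
    (1,3) via y @ 0.6182
    (0,3) via x @ 1.2734  # hit
  → r_2 = 1.2734
beam 3: φ=45°, α=255°
  direction (-0.2588, -0.9659); cell (2,2); t to first gridline: x 0.8887, y 0.8696 (then +3.8637 / +1.0353)
    (2,1) via y @ 0.8696
    (1,1) via x @ 0.8887
    (1,0) via y @ 1.9049  # hit
  → r_3 = 1.9049
beam 4: φ=90°, α=300°
  direction (0.5000, -0.8660); cell (2,2); t to first gridline: x 1.5400, y 0.9699 (then +2.0000 / +1.1547)
    (2,1) via y @ 0.9699
    (3,1) via x @ 1.5400
    (3,0) via y @ 2.1246  # hit
  → r_4 = 2.1246

ranges = [2.4600, 1.2734, 1.9049, 2.1246]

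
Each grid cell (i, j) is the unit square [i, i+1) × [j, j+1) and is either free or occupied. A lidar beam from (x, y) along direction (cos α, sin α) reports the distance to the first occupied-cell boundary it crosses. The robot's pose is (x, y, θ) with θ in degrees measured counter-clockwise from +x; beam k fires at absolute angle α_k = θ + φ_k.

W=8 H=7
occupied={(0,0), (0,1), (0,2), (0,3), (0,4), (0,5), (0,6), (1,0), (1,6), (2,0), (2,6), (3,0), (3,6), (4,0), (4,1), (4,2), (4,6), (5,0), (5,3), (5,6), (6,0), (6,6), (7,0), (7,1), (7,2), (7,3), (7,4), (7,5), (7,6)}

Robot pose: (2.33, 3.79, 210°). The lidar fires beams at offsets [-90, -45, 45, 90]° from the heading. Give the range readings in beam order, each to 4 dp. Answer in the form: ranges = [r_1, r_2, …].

beam 1: φ=-90°, α=120°
  d=(-0.5000,0.8660)  start (2,3)  tX=0.6600 tY=0.2425  stride 1/|dx|=2.0000 1/|dy|=1.1547
    cross y-line → (2,4), t=0.2425
    cross x-line → (1,4), t=0.6600
    cross y-line → (1,5), t=1.3972
    cross y-line → (1,6), t=2.5519 (wall)
  → r_1 = 2.5519
beam 2: φ=-45°, α=165°
  d=(-0.9659,0.2588)  start (2,3)  tX=0.3416 tY=0.8114  stride 1/|dx|=1.0353 1/|dy|=3.8637
    cross x-line → (1,3), t=0.3416
    cross y-line → (1,4), t=0.8114
    cross x-line → (0,4), t=1.3769 (wall)
  → r_2 = 1.3769
beam 3: φ=45°, α=255°
  d=(-0.2588,-0.9659)  start (2,3)  tX=1.2750 tY=0.8179  stride 1/|dx|=3.8637 1/|dy|=1.0353
    cross y-line → (2,2), t=0.8179
    cross x-line → (1,2), t=1.2750
    cross y-line → (1,1), t=1.8531
    cross y-line → (1,0), t=2.8884 (wall)
  → r_3 = 2.8884
beam 4: φ=90°, α=300°
  d=(0.5000,-0.8660)  start (2,3)  tX=1.3400 tY=0.9122  stride 1/|dx|=2.0000 1/|dy|=1.1547
    cross y-line → (2,2), t=0.9122
    cross x-line → (3,2), t=1.3400
    cross y-line → (3,1), t=2.0669
    cross y-line → (3,0), t=3.2216 (wall)
  → r_4 = 3.2216

ranges = [2.5519, 1.3769, 2.8884, 3.2216]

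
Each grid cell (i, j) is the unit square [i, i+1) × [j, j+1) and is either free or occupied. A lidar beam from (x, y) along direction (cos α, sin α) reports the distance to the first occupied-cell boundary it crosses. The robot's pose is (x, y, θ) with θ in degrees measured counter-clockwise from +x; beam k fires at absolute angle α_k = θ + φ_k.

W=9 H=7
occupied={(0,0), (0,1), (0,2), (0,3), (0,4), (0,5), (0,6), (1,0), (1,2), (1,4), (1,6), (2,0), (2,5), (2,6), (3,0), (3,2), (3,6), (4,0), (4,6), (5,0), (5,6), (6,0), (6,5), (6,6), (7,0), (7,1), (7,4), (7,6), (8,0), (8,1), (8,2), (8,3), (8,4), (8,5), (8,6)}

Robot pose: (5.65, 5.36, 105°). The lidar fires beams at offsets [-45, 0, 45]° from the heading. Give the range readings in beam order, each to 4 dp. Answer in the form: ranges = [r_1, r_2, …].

beam 1: φ=-45°, α=60°
  dir = (cos 60°, sin 60°) = (0.5000, 0.8660); from cell (5,5)
  next x-line at t=0.7000, next y-line at t=0.7390; Δt_x=2.0000, Δt_y=1.1547
    x: enter (6,5) at t=0.7000 ← occupied
  → r_1 = 0.7000
beam 2: φ=0°, α=105°
  dir = (cos 105°, sin 105°) = (-0.2588, 0.9659); from cell (5,5)
  next x-line at t=2.5114, next y-line at t=0.6626; Δt_x=3.8637, Δt_y=1.0353
    y: enter (5,6) at t=0.6626 ← occupied
  → r_2 = 0.6626
beam 3: φ=45°, α=150°
  dir = (cos 150°, sin 150°) = (-0.8660, 0.5000); from cell (5,5)
  next x-line at t=0.7506, next y-line at t=1.2800; Δt_x=1.1547, Δt_y=2.0000
    x: enter (4,5) at t=0.7506
    y: enter (4,6) at t=1.2800 ← occupied
  → r_3 = 1.2800

ranges = [0.7000, 0.6626, 1.2800]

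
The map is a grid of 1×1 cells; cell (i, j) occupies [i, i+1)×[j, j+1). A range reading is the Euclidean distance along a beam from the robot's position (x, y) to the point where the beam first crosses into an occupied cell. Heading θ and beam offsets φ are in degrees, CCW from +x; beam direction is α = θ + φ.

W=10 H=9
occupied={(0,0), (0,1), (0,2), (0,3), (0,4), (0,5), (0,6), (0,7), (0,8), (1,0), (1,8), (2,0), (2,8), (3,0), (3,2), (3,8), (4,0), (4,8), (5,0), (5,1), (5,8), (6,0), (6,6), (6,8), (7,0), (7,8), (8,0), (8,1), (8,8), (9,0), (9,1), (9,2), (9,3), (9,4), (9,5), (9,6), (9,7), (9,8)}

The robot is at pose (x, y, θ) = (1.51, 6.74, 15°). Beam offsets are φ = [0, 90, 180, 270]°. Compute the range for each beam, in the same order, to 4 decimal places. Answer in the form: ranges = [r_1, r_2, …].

beam 1: φ=0°, α=15°
  direction (0.9659, 0.2588); cell (1,6); t to first gridline: x 0.5073, y 1.0046 (then +1.0353 / +3.8637)
    (2,6) via x @ 0.5073
    (2,7) via y @ 1.0046
    (3,7) via x @ 1.5426
    (4,7) via x @ 2.5778
    (5,7) via x @ 3.6131
    (6,7) via x @ 4.6484
    (6,8) via y @ 4.8683  # hit
  → r_1 = 4.8683
beam 2: φ=90°, α=105°
  direction (-0.2588, 0.9659); cell (1,6); t to first gridline: x 1.9705, y 0.2692 (then +3.8637 / +1.0353)
    (1,7) via y @ 0.2692
    (1,8) via y @ 1.3044  # hit
  → r_2 = 1.3044
beam 3: φ=180°, α=195°
  direction (-0.9659, -0.2588); cell (1,6); t to first gridline: x 0.5280, y 2.8591 (then +1.0353 / +3.8637)
    (0,6) via x @ 0.5280  # hit
  → r_3 = 0.5280
beam 4: φ=270°, α=285°
  direction (0.2588, -0.9659); cell (1,6); t to first gridline: x 1.8932, y 0.7661 (then +3.8637 / +1.0353)
    (1,5) via y @ 0.7661
    (1,4) via y @ 1.8014
    (2,4) via x @ 1.8932
    (2,3) via y @ 2.8367
    (2,2) via y @ 3.8719
    (2,1) via y @ 4.9072
    (3,1) via x @ 5.7569
    (3,0) via y @ 5.9425  # hit
  → r_4 = 5.9425

ranges = [4.8683, 1.3044, 0.5280, 5.9425]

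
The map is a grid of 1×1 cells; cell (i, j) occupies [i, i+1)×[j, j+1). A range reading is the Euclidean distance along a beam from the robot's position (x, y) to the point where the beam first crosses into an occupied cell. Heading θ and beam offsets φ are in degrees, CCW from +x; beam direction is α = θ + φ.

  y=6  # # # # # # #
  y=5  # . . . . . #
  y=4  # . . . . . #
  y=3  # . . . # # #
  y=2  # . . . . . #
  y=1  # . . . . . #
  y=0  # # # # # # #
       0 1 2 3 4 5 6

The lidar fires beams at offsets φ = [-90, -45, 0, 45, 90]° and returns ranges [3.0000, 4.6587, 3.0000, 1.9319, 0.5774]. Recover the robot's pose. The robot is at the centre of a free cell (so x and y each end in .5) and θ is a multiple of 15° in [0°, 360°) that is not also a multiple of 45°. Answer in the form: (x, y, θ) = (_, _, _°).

(x, y, θ) = (2.5, 5.5, 330°)

The pose lattice has 23·16 = 368 candidates. Test each by forward raycasting.
  (3.5, 4.5, 165°): beam 1 = 1.5529 ≠ 3.0000 ✗
  (4.5, 4.5, 30°): beam 1 = 0.5774 ≠ 3.0000 ✗
  (4.5, 5.5, 330°): beam 1 = 5.1962 ≠ 3.0000 ✗
  (4.5, 4.5, 255°): beam 1 = 3.6235 ≠ 3.0000 ✗
  …
  (2.5, 5.5, 330°): r_1=3.0000, r_2=4.6587, r_3=3.0000, r_4=1.9319, r_5=0.5774 — all match ✓
No second candidate reproduces the full scan.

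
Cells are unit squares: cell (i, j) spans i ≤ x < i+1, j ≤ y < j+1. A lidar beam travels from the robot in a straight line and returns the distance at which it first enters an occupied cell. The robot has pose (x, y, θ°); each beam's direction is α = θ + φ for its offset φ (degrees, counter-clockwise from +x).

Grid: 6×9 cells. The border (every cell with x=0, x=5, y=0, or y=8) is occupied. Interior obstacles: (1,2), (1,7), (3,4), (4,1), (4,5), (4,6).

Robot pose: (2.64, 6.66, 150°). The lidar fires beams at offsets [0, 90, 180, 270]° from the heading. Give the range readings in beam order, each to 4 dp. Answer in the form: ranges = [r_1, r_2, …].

beam 1: φ=0°, α=150°
  d=(-0.8660,0.5000)  start (2,6)  tX=0.7390 tY=0.6800  stride 1/|dx|=1.1547 1/|dy|=2.0000
    cross y-line → (2,7), t=0.6800
    cross x-line → (1,7), t=0.7390 (wall)
  → r_1 = 0.7390
beam 2: φ=90°, α=240°
  d=(-0.5000,-0.8660)  start (2,6)  tX=1.2800 tY=0.7621  stride 1/|dx|=2.0000 1/|dy|=1.1547
    cross y-line → (2,5), t=0.7621
    cross x-line → (1,5), t=1.2800
    cross y-line → (1,4), t=1.9168
    cross y-line → (1,3), t=3.0715
    cross x-line → (0,3), t=3.2800 (wall)
  → r_2 = 3.2800
beam 3: φ=180°, α=330°
  d=(0.8660,-0.5000)  start (2,6)  tX=0.4157 tY=1.3200  stride 1/|dx|=1.1547 1/|dy|=2.0000
    cross x-line → (3,6), t=0.4157
    cross y-line → (3,5), t=1.3200
    cross x-line → (4,5), t=1.5704 (wall)
  → r_3 = 1.5704
beam 4: φ=270°, α=60°
  d=(0.5000,0.8660)  start (2,6)  tX=0.7200 tY=0.3926  stride 1/|dx|=2.0000 1/|dy|=1.1547
    cross y-line → (2,7), t=0.3926
    cross x-line → (3,7), t=0.7200
    cross y-line → (3,8), t=1.5473 (wall)
  → r_4 = 1.5473

ranges = [0.7390, 3.2800, 1.5704, 1.5473]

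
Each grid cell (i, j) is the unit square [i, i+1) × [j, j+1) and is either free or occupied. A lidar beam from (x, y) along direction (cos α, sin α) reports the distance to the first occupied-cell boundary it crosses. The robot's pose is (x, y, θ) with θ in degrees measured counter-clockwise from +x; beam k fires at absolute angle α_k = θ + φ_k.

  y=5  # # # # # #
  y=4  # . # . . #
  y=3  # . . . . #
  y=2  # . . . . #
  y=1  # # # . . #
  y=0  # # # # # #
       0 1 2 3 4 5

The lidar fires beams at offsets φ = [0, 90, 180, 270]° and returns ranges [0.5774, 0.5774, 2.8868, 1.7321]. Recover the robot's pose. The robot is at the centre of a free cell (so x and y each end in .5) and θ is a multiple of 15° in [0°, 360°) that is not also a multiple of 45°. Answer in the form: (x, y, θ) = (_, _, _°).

The pose lattice has 13·16 = 208 candidates. Test each by forward raycasting.
  (4.5, 3.5, 120°): beam 1 = 1.7321 ≠ 0.5774 ✗
  (2.5, 2.5, 60°): beam 1 = 2.8868 ≠ 0.5774 ✗
  (4.5, 2.5, 345°): beam 1 = 0.5176 ≠ 0.5774 ✗
  (1.5, 3.5, 345°): beam 1 = 3.6235 ≠ 0.5774 ✗
  (3.5, 4.5, 330°): beam 1 = 1.7321 ≠ 0.5774 ✗
  …
  (3.5, 4.5, 60°): r_1=0.5774, r_2=0.5774, r_3=2.8868, r_4=1.7321 — all match ✓
Only this pose fits every beam.

(x, y, θ) = (3.5, 4.5, 60°)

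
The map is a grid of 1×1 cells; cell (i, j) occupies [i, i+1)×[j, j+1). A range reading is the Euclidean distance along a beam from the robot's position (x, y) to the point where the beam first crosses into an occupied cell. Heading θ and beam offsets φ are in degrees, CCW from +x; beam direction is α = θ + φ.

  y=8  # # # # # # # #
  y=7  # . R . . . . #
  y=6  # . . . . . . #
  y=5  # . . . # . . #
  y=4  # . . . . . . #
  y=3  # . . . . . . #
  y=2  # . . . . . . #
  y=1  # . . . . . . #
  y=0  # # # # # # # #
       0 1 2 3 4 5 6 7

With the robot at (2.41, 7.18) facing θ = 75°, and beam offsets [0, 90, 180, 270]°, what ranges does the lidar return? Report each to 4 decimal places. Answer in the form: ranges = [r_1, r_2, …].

ranges = [0.8489, 1.4597, 5.4478, 4.7519]

beam 1: φ=0°, α=75°
  d=(0.2588,0.9659)  start (2,7)  tX=2.2796 tY=0.8489  stride 1/|dx|=3.8637 1/|dy|=1.0353
    cross y-line → (2,8), t=0.8489 (wall)
  → r_1 = 0.8489
beam 2: φ=90°, α=165°
  d=(-0.9659,0.2588)  start (2,7)  tX=0.4245 tY=3.1682  stride 1/|dx|=1.0353 1/|dy|=3.8637
    cross x-line → (1,7), t=0.4245
    cross x-line → (0,7), t=1.4597 (wall)
  → r_2 = 1.4597
beam 3: φ=180°, α=255°
  d=(-0.2588,-0.9659)  start (2,7)  tX=1.5841 tY=0.1863  stride 1/|dx|=3.8637 1/|dy|=1.0353
    cross y-line → (2,6), t=0.1863
    cross y-line → (2,5), t=1.2216
    cross x-line → (1,5), t=1.5841
    cross y-line → (1,4), t=2.2569
    cross y-line → (1,3), t=3.2922
    cross y-line → (1,2), t=4.3275
    cross y-line → (1,1), t=5.3627
    cross x-line → (0,1), t=5.4478 (wall)
  → r_3 = 5.4478
beam 4: φ=270°, α=345°
  d=(0.9659,-0.2588)  start (2,7)  tX=0.6108 tY=0.6955  stride 1/|dx|=1.0353 1/|dy|=3.8637
    cross x-line → (3,7), t=0.6108
    cross y-line → (3,6), t=0.6955
    cross x-line → (4,6), t=1.6461
    cross x-line → (5,6), t=2.6814
    cross x-line → (6,6), t=3.7166
    cross y-line → (6,5), t=4.5592
    cross x-line → (7,5), t=4.7519 (wall)
  → r_4 = 4.7519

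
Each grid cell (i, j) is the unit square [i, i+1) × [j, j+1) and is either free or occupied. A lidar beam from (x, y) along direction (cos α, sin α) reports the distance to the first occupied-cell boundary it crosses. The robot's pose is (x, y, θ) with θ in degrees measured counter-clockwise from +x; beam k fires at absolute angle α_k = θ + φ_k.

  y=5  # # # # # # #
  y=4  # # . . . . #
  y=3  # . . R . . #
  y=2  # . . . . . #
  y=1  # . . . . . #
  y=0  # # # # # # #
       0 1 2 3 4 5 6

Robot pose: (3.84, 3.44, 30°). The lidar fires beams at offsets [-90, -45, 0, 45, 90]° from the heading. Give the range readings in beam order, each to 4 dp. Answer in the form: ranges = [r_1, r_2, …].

beam 1: φ=-90°, α=300°
  cosα=0.5000 sinα=-0.8660 | (3,3) | tMaxX 0.3200 tMaxY 0.5081 | tΔX 2.0000 tΔY 1.1547
    t=0.3200 [x] (4,3)
    t=0.5081 [y] (4,2)
    t=1.6628 [y] (4,1)
    t=2.3200 [x] (5,1)
    t=2.8175 [y] (5,0) — stop
  → r_1 = 2.8175
beam 2: φ=-45°, α=345°
  cosα=0.9659 sinα=-0.2588 | (3,3) | tMaxX 0.1656 tMaxY 1.7000 | tΔX 1.0353 tΔY 3.8637
    t=0.1656 [x] (4,3)
    t=1.2009 [x] (5,3)
    t=1.7000 [y] (5,2)
    t=2.2362 [x] (6,2) — stop
  → r_2 = 2.2362
beam 3: φ=0°, α=30°
  cosα=0.8660 sinα=0.5000 | (3,3) | tMaxX 0.1848 tMaxY 1.1200 | tΔX 1.1547 tΔY 2.0000
    t=0.1848 [x] (4,3)
    t=1.1200 [y] (4,4)
    t=1.3395 [x] (5,4)
    t=2.4942 [x] (6,4) — stop
  → r_3 = 2.4942
beam 4: φ=45°, α=75°
  cosα=0.2588 sinα=0.9659 | (3,3) | tMaxX 0.6182 tMaxY 0.5798 | tΔX 3.8637 tΔY 1.0353
    t=0.5798 [y] (3,4)
    t=0.6182 [x] (4,4)
    t=1.6150 [y] (4,5) — stop
  → r_4 = 1.6150
beam 5: φ=90°, α=120°
  cosα=-0.5000 sinα=0.8660 | (3,3) | tMaxX 1.6800 tMaxY 0.6466 | tΔX 2.0000 tΔY 1.1547
    t=0.6466 [y] (3,4)
    t=1.6800 [x] (2,4)
    t=1.8013 [y] (2,5) — stop
  → r_5 = 1.8013

ranges = [2.8175, 2.2362, 2.4942, 1.6150, 1.8013]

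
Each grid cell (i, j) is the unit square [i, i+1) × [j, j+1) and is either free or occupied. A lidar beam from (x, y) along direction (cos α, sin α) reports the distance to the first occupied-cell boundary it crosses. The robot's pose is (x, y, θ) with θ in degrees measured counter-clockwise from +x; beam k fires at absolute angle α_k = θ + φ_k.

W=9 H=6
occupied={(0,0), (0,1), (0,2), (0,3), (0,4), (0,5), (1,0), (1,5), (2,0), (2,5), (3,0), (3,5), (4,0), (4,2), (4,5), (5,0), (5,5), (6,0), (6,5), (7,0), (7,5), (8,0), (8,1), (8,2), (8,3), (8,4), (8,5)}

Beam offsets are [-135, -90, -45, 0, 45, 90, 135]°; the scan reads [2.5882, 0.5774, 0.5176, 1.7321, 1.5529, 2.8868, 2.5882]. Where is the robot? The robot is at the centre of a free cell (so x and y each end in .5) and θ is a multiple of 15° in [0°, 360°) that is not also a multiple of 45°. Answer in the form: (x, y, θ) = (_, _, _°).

(x, y, θ) = (5.5, 2.5, 240°)

The pose lattice has 27·16 = 432 candidates. Test each by forward raycasting.
  (4.5, 1.5, 105°): beam 1 = 1.0000 ≠ 2.5882 ✗
  (3.5, 2.5, 120°): beam 1 = 0.5176 ≠ 2.5882 ✗
  (7.5, 1.5, 105°): beam 1 = 0.5774 ≠ 2.5882 ✗
  (1.5, 1.5, 75°): beam 1 = 0.5774 ≠ 2.5882 ✗
  (2.5, 3.5, 285°): beam 1 = 1.7321 ≠ 2.5882 ✗
  …
  (5.5, 2.5, 240°): r_1=2.5882, r_2=0.5774, r_3=0.5176, r_4=1.7321, r_5=1.5529, r_6=2.8868, r_7=2.5882 — all match ✓
Only this pose fits every beam.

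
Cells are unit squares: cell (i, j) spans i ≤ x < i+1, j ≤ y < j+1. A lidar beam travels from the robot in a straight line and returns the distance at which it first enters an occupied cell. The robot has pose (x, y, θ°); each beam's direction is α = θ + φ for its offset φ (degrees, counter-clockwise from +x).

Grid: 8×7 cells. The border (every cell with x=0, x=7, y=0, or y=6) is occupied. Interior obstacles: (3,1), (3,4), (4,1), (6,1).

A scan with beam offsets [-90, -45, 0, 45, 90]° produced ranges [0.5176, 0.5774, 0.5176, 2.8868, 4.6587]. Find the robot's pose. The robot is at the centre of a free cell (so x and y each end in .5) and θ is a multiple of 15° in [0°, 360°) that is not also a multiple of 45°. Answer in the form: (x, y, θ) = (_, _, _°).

The pose lattice has 26·16 = 416 candidates. Test each by forward raycasting.
  (5.5, 1.5, 120°): beam 1 = 0.5774 ≠ 0.5176 ✗
  (6.5, 4.5, 165°): beam 1 = 1.5529 ≠ 0.5176 ✗
  (3.5, 3.5, 240°): beam 1 = 2.8868 ≠ 0.5176 ✗
  …
  (2.5, 1.5, 15°): r_1=0.5176, r_2=0.5774, r_3=0.5176, r_4=2.8868, r_5=4.6587 — all match ✓
Unique over the lattice → pose = (2.5, 1.5, 15°).

(x, y, θ) = (2.5, 1.5, 15°)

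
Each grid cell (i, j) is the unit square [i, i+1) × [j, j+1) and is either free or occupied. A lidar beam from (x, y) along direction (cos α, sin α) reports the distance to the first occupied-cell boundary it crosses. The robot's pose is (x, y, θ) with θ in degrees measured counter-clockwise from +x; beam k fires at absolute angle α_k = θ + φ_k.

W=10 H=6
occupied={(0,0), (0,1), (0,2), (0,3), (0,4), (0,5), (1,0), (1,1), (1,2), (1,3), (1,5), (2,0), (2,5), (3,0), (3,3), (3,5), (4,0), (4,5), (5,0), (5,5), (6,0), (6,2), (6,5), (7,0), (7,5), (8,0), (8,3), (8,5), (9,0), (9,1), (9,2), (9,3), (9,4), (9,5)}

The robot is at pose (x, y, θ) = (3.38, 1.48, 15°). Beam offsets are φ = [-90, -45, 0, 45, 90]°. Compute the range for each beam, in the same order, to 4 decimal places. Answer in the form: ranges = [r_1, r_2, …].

ranges = [0.4969, 0.9600, 2.7124, 4.0645, 3.6442]

beam 1: φ=-90°, α=285°
  cosα=0.2588 sinα=-0.9659 | (3,1) | tMaxX 2.3955 tMaxY 0.4969 | tΔX 3.8637 tΔY 1.0353
    t=0.4969 [y] (3,0) — stop
  → r_1 = 0.4969
beam 2: φ=-45°, α=330°
  cosα=0.8660 sinα=-0.5000 | (3,1) | tMaxX 0.7159 tMaxY 0.9600 | tΔX 1.1547 tΔY 2.0000
    t=0.7159 [x] (4,1)
    t=0.9600 [y] (4,0) — stop
  → r_2 = 0.9600
beam 3: φ=0°, α=15°
  cosα=0.9659 sinα=0.2588 | (3,1) | tMaxX 0.6419 tMaxY 2.0091 | tΔX 1.0353 tΔY 3.8637
    t=0.6419 [x] (4,1)
    t=1.6771 [x] (5,1)
    t=2.0091 [y] (5,2)
    t=2.7124 [x] (6,2) — stop
  → r_3 = 2.7124
beam 4: φ=45°, α=60°
  cosα=0.5000 sinα=0.8660 | (3,1) | tMaxX 1.2400 tMaxY 0.6004 | tΔX 2.0000 tΔY 1.1547
    t=0.6004 [y] (3,2)
    t=1.2400 [x] (4,2)
    t=1.7551 [y] (4,3)
    t=2.9098 [y] (4,4)
    t=3.2400 [x] (5,4)
    t=4.0645 [y] (5,5) — stop
  → r_4 = 4.0645
beam 5: φ=90°, α=105°
  cosα=-0.2588 sinα=0.9659 | (3,1) | tMaxX 1.4682 tMaxY 0.5383 | tΔX 3.8637 tΔY 1.0353
    t=0.5383 [y] (3,2)
    t=1.4682 [x] (2,2)
    t=1.5736 [y] (2,3)
    t=2.6089 [y] (2,4)
    t=3.6442 [y] (2,5) — stop
  → r_5 = 3.6442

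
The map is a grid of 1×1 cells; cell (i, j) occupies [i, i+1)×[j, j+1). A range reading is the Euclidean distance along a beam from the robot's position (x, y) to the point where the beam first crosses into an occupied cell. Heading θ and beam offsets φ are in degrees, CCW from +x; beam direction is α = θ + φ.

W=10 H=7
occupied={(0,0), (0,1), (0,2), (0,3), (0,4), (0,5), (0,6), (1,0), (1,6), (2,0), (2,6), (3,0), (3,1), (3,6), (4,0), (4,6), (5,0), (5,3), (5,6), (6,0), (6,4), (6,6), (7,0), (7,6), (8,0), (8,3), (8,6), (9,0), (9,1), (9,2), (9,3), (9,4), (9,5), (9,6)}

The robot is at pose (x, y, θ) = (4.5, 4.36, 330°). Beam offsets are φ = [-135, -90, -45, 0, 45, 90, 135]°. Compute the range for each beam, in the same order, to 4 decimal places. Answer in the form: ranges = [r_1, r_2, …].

beam 1: φ=-135°, α=195°
  cosα=-0.9659 sinα=-0.2588 | (4,4) | tMaxX 0.5176 tMaxY 1.3909 | tΔX 1.0353 tΔY 3.8637
    t=0.5176 [x] (3,4)
    t=1.3909 [y] (3,3)
    t=1.5529 [x] (2,3)
    t=2.5882 [x] (1,3)
    t=3.6235 [x] (0,3) — stop
  → r_1 = 3.6235
beam 2: φ=-90°, α=240°
  cosα=-0.5000 sinα=-0.8660 | (4,4) | tMaxX 1.0000 tMaxY 0.4157 | tΔX 2.0000 tΔY 1.1547
    t=0.4157 [y] (4,3)
    t=1.0000 [x] (3,3)
    t=1.5704 [y] (3,2)
    t=2.7251 [y] (3,1) — stop
  → r_2 = 2.7251
beam 3: φ=-45°, α=285°
  cosα=0.2588 sinα=-0.9659 | (4,4) | tMaxX 1.9319 tMaxY 0.3727 | tΔX 3.8637 tΔY 1.0353
    t=0.3727 [y] (4,3)
    t=1.4080 [y] (4,2)
    t=1.9319 [x] (5,2)
    t=2.4433 [y] (5,1)
    t=3.4785 [y] (5,0) — stop
  → r_3 = 3.4785
beam 4: φ=0°, α=330°
  cosα=0.8660 sinα=-0.5000 | (4,4) | tMaxX 0.5774 tMaxY 0.7200 | tΔX 1.1547 tΔY 2.0000
    t=0.5774 [x] (5,4)
    t=0.7200 [y] (5,3) — stop
  → r_4 = 0.7200
beam 5: φ=45°, α=15°
  cosα=0.9659 sinα=0.2588 | (4,4) | tMaxX 0.5176 tMaxY 2.4728 | tΔX 1.0353 tΔY 3.8637
    t=0.5176 [x] (5,4)
    t=1.5529 [x] (6,4) — stop
  → r_5 = 1.5529
beam 6: φ=90°, α=60°
  cosα=0.5000 sinα=0.8660 | (4,4) | tMaxX 1.0000 tMaxY 0.7390 | tΔX 2.0000 tΔY 1.1547
    t=0.7390 [y] (4,5)
    t=1.0000 [x] (5,5)
    t=1.8937 [y] (5,6) — stop
  → r_6 = 1.8937
beam 7: φ=135°, α=105°
  cosα=-0.2588 sinα=0.9659 | (4,4) | tMaxX 1.9319 tMaxY 0.6626 | tΔX 3.8637 tΔY 1.0353
    t=0.6626 [y] (4,5)
    t=1.6979 [y] (4,6) — stop
  → r_7 = 1.6979

ranges = [3.6235, 2.7251, 3.4785, 0.7200, 1.5529, 1.8937, 1.6979]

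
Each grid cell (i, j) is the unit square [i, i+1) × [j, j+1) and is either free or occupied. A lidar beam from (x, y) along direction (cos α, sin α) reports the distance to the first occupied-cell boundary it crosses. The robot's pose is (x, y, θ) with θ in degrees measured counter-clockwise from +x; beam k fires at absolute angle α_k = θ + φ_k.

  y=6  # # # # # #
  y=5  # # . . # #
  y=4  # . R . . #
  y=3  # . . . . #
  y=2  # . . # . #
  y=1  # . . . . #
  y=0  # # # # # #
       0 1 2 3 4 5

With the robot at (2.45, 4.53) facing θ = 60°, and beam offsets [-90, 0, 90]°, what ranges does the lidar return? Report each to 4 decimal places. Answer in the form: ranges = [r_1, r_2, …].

ranges = [2.9445, 1.6974, 0.9400]

beam 1: φ=-90°, α=330°
  d=(0.8660,-0.5000)  start (2,4)  tX=0.6351 tY=1.0600  stride 1/|dx|=1.1547 1/|dy|=2.0000
    cross x-line → (3,4), t=0.6351
    cross y-line → (3,3), t=1.0600
    cross x-line → (4,3), t=1.7898
    cross x-line → (5,3), t=2.9445 (wall)
  → r_1 = 2.9445
beam 2: φ=0°, α=60°
  d=(0.5000,0.8660)  start (2,4)  tX=1.1000 tY=0.5427  stride 1/|dx|=2.0000 1/|dy|=1.1547
    cross y-line → (2,5), t=0.5427
    cross x-line → (3,5), t=1.1000
    cross y-line → (3,6), t=1.6974 (wall)
  → r_2 = 1.6974
beam 3: φ=90°, α=150°
  d=(-0.8660,0.5000)  start (2,4)  tX=0.5196 tY=0.9400  stride 1/|dx|=1.1547 1/|dy|=2.0000
    cross x-line → (1,4), t=0.5196
    cross y-line → (1,5), t=0.9400 (wall)
  → r_3 = 0.9400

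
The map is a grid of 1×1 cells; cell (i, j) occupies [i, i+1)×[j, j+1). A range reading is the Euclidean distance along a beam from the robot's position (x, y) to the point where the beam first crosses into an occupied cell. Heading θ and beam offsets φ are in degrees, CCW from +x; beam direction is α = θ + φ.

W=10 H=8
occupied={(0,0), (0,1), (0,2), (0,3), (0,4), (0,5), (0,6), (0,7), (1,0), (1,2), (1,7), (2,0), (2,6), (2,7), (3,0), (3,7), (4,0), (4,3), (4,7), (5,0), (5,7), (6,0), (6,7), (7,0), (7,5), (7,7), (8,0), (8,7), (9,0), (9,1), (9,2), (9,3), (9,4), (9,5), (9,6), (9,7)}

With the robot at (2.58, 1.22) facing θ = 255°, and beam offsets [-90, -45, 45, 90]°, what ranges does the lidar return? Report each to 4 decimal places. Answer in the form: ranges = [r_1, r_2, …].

ranges = [1.6357, 0.4400, 0.2540, 0.8500]

beam 1: φ=-90°, α=165°
  d=(-0.9659,0.2588)  start (2,1)  tX=0.6005 tY=3.0137  stride 1/|dx|=1.0353 1/|dy|=3.8637
    cross x-line → (1,1), t=0.6005
    cross x-line → (0,1), t=1.6357 (wall)
  → r_1 = 1.6357
beam 2: φ=-45°, α=210°
  d=(-0.8660,-0.5000)  start (2,1)  tX=0.6697 tY=0.4400  stride 1/|dx|=1.1547 1/|dy|=2.0000
    cross y-line → (2,0), t=0.4400 (wall)
  → r_2 = 0.4400
beam 3: φ=45°, α=300°
  d=(0.5000,-0.8660)  start (2,1)  tX=0.8400 tY=0.2540  stride 1/|dx|=2.0000 1/|dy|=1.1547
    cross y-line → (2,0), t=0.2540 (wall)
  → r_3 = 0.2540
beam 4: φ=90°, α=345°
  d=(0.9659,-0.2588)  start (2,1)  tX=0.4348 tY=0.8500  stride 1/|dx|=1.0353 1/|dy|=3.8637
    cross x-line → (3,1), t=0.4348
    cross y-line → (3,0), t=0.8500 (wall)
  → r_4 = 0.8500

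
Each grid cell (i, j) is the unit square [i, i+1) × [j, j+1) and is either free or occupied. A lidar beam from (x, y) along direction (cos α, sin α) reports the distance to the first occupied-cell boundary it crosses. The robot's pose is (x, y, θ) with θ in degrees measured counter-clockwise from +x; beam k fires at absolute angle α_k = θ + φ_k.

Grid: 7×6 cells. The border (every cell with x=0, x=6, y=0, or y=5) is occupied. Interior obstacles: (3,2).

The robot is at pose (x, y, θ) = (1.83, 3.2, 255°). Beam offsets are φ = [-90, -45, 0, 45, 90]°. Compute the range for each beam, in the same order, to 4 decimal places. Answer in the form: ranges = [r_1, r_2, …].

ranges = [0.8593, 0.9584, 2.2776, 2.5403, 1.2113]

beam 1: φ=-90°, α=165°
  d=(-0.9659,0.2588)  start (1,3)  tX=0.8593 tY=3.0910  stride 1/|dx|=1.0353 1/|dy|=3.8637
    cross x-line → (0,3), t=0.8593 (wall)
  → r_1 = 0.8593
beam 2: φ=-45°, α=210°
  d=(-0.8660,-0.5000)  start (1,3)  tX=0.9584 tY=0.4000  stride 1/|dx|=1.1547 1/|dy|=2.0000
    cross y-line → (1,2), t=0.4000
    cross x-line → (0,2), t=0.9584 (wall)
  → r_2 = 0.9584
beam 3: φ=0°, α=255°
  d=(-0.2588,-0.9659)  start (1,3)  tX=3.2069 tY=0.2071  stride 1/|dx|=3.8637 1/|dy|=1.0353
    cross y-line → (1,2), t=0.2071
    cross y-line → (1,1), t=1.2423
    cross y-line → (1,0), t=2.2776 (wall)
  → r_3 = 2.2776
beam 4: φ=45°, α=300°
  d=(0.5000,-0.8660)  start (1,3)  tX=0.3400 tY=0.2309  stride 1/|dx|=2.0000 1/|dy|=1.1547
    cross y-line → (1,2), t=0.2309
    cross x-line → (2,2), t=0.3400
    cross y-line → (2,1), t=1.3856
    cross x-line → (3,1), t=2.3400
    cross y-line → (3,0), t=2.5403 (wall)
  → r_4 = 2.5403
beam 5: φ=90°, α=345°
  d=(0.9659,-0.2588)  start (1,3)  tX=0.1760 tY=0.7727  stride 1/|dx|=1.0353 1/|dy|=3.8637
    cross x-line → (2,3), t=0.1760
    cross y-line → (2,2), t=0.7727
    cross x-line → (3,2), t=1.2113 (wall)
  → r_5 = 1.2113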